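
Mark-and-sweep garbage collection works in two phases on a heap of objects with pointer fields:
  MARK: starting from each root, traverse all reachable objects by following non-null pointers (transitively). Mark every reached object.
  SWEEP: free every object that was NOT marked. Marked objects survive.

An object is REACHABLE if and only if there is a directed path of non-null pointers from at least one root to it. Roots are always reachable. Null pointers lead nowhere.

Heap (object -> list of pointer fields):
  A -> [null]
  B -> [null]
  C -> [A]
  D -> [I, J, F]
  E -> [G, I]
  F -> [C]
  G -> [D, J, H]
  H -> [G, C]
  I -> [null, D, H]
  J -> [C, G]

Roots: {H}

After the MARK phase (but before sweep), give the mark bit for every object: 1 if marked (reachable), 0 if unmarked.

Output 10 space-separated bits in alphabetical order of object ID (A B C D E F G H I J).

Roots: H
Mark H: refs=G C, marked=H
Mark G: refs=D J H, marked=G H
Mark C: refs=A, marked=C G H
Mark D: refs=I J F, marked=C D G H
Mark J: refs=C G, marked=C D G H J
Mark A: refs=null, marked=A C D G H J
Mark I: refs=null D H, marked=A C D G H I J
Mark F: refs=C, marked=A C D F G H I J
Unmarked (collected): B E

Answer: 1 0 1 1 0 1 1 1 1 1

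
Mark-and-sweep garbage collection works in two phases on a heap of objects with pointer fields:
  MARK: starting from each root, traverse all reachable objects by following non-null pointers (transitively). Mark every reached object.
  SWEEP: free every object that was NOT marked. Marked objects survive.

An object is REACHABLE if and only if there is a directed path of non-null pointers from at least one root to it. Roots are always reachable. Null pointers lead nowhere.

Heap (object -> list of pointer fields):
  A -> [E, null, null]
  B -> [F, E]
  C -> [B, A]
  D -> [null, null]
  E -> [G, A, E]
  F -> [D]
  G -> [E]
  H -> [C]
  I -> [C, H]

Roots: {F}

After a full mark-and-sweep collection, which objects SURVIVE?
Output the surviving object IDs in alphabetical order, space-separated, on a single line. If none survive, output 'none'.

Answer: D F

Derivation:
Roots: F
Mark F: refs=D, marked=F
Mark D: refs=null null, marked=D F
Unmarked (collected): A B C E G H I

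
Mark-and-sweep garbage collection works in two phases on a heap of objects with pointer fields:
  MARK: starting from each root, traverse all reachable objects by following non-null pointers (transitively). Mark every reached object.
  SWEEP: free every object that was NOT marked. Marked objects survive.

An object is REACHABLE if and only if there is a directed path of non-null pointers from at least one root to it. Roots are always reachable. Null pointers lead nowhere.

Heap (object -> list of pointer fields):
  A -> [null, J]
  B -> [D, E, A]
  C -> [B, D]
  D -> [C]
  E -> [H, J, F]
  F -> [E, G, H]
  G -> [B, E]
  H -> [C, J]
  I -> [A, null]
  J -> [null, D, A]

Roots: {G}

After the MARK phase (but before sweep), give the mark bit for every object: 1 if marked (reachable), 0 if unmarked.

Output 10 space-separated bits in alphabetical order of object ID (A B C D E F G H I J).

Answer: 1 1 1 1 1 1 1 1 0 1

Derivation:
Roots: G
Mark G: refs=B E, marked=G
Mark B: refs=D E A, marked=B G
Mark E: refs=H J F, marked=B E G
Mark D: refs=C, marked=B D E G
Mark A: refs=null J, marked=A B D E G
Mark H: refs=C J, marked=A B D E G H
Mark J: refs=null D A, marked=A B D E G H J
Mark F: refs=E G H, marked=A B D E F G H J
Mark C: refs=B D, marked=A B C D E F G H J
Unmarked (collected): I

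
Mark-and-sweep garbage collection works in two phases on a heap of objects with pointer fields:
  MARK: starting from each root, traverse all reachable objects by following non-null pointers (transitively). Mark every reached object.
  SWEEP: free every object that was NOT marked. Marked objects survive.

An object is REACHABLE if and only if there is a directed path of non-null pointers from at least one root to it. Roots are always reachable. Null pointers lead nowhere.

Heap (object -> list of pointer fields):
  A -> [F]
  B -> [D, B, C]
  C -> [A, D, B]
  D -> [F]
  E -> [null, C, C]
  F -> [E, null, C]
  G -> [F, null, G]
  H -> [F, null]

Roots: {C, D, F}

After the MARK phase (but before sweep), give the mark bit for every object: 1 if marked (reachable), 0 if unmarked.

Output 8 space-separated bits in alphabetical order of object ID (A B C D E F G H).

Answer: 1 1 1 1 1 1 0 0

Derivation:
Roots: C D F
Mark C: refs=A D B, marked=C
Mark D: refs=F, marked=C D
Mark F: refs=E null C, marked=C D F
Mark A: refs=F, marked=A C D F
Mark B: refs=D B C, marked=A B C D F
Mark E: refs=null C C, marked=A B C D E F
Unmarked (collected): G H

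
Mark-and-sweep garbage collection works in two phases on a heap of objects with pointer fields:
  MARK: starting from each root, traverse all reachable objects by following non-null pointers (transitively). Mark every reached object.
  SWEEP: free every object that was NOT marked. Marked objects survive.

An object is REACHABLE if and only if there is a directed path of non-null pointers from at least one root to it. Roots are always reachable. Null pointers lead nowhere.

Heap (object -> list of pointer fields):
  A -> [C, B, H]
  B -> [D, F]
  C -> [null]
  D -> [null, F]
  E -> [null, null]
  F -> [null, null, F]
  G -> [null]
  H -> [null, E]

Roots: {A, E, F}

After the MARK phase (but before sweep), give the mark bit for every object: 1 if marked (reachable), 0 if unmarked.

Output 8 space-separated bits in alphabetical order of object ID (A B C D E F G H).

Answer: 1 1 1 1 1 1 0 1

Derivation:
Roots: A E F
Mark A: refs=C B H, marked=A
Mark E: refs=null null, marked=A E
Mark F: refs=null null F, marked=A E F
Mark C: refs=null, marked=A C E F
Mark B: refs=D F, marked=A B C E F
Mark H: refs=null E, marked=A B C E F H
Mark D: refs=null F, marked=A B C D E F H
Unmarked (collected): G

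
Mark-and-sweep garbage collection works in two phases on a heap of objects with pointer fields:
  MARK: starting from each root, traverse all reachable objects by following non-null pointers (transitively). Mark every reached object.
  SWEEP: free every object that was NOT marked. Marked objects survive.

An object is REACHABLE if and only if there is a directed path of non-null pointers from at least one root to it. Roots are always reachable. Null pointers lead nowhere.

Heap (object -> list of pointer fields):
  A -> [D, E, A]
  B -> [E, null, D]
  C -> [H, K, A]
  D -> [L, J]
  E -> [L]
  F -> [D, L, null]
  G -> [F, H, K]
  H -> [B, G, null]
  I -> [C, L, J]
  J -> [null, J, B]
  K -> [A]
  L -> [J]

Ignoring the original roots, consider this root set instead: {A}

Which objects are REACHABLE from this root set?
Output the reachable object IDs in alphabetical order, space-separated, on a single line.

Roots: A
Mark A: refs=D E A, marked=A
Mark D: refs=L J, marked=A D
Mark E: refs=L, marked=A D E
Mark L: refs=J, marked=A D E L
Mark J: refs=null J B, marked=A D E J L
Mark B: refs=E null D, marked=A B D E J L
Unmarked (collected): C F G H I K

Answer: A B D E J L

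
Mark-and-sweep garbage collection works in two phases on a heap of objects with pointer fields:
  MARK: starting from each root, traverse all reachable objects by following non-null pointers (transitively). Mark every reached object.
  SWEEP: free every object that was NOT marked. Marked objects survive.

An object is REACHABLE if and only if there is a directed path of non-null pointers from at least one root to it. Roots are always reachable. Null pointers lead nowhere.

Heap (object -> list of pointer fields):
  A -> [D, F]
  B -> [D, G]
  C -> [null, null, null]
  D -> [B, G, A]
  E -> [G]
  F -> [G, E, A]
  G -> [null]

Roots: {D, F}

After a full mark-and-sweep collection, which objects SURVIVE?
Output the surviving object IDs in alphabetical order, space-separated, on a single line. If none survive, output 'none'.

Roots: D F
Mark D: refs=B G A, marked=D
Mark F: refs=G E A, marked=D F
Mark B: refs=D G, marked=B D F
Mark G: refs=null, marked=B D F G
Mark A: refs=D F, marked=A B D F G
Mark E: refs=G, marked=A B D E F G
Unmarked (collected): C

Answer: A B D E F G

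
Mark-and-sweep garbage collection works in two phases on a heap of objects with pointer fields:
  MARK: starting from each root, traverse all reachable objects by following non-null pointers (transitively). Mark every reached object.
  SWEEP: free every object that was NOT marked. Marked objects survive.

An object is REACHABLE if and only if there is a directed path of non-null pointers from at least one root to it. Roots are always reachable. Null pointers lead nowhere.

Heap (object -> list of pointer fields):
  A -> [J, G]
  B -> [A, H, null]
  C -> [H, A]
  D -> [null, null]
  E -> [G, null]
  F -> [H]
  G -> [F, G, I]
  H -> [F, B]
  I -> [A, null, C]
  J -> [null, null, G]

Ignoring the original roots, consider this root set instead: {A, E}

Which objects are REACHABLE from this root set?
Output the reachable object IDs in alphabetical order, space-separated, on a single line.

Answer: A B C E F G H I J

Derivation:
Roots: A E
Mark A: refs=J G, marked=A
Mark E: refs=G null, marked=A E
Mark J: refs=null null G, marked=A E J
Mark G: refs=F G I, marked=A E G J
Mark F: refs=H, marked=A E F G J
Mark I: refs=A null C, marked=A E F G I J
Mark H: refs=F B, marked=A E F G H I J
Mark C: refs=H A, marked=A C E F G H I J
Mark B: refs=A H null, marked=A B C E F G H I J
Unmarked (collected): D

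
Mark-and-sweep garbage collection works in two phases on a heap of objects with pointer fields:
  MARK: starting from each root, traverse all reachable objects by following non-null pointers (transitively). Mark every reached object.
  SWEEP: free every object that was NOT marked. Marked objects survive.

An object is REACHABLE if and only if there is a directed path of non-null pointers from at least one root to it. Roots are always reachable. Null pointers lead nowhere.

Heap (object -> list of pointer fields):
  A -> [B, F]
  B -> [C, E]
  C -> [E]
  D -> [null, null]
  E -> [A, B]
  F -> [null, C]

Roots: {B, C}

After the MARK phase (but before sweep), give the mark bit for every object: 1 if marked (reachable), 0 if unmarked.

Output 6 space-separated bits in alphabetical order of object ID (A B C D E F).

Roots: B C
Mark B: refs=C E, marked=B
Mark C: refs=E, marked=B C
Mark E: refs=A B, marked=B C E
Mark A: refs=B F, marked=A B C E
Mark F: refs=null C, marked=A B C E F
Unmarked (collected): D

Answer: 1 1 1 0 1 1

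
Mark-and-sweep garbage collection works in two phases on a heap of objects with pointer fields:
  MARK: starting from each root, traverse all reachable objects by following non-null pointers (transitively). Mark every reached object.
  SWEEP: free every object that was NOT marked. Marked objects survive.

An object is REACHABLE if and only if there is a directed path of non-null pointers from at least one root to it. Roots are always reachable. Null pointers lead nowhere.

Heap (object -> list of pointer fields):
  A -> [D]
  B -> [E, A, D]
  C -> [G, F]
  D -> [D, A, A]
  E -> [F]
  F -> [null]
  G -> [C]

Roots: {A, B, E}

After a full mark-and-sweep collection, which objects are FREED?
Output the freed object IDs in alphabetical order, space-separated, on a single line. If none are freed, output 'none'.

Answer: C G

Derivation:
Roots: A B E
Mark A: refs=D, marked=A
Mark B: refs=E A D, marked=A B
Mark E: refs=F, marked=A B E
Mark D: refs=D A A, marked=A B D E
Mark F: refs=null, marked=A B D E F
Unmarked (collected): C G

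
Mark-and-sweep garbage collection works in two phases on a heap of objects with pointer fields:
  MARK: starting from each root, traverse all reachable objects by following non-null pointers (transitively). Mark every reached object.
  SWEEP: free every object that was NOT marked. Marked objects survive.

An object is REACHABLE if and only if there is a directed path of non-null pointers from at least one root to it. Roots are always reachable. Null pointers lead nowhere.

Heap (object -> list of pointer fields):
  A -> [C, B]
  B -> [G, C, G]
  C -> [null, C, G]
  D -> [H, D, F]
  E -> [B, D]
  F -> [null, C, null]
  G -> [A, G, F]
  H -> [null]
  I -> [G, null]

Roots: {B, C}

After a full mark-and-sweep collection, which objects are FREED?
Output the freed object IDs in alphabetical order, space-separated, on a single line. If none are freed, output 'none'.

Answer: D E H I

Derivation:
Roots: B C
Mark B: refs=G C G, marked=B
Mark C: refs=null C G, marked=B C
Mark G: refs=A G F, marked=B C G
Mark A: refs=C B, marked=A B C G
Mark F: refs=null C null, marked=A B C F G
Unmarked (collected): D E H I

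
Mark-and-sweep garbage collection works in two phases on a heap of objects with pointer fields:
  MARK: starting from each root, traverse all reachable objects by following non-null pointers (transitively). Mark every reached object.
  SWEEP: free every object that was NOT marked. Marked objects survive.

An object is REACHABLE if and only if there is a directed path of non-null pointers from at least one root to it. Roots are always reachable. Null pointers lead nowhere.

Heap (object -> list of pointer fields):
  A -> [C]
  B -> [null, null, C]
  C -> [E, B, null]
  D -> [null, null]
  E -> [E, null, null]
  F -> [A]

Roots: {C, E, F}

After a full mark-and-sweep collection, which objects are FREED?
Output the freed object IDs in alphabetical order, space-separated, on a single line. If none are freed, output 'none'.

Roots: C E F
Mark C: refs=E B null, marked=C
Mark E: refs=E null null, marked=C E
Mark F: refs=A, marked=C E F
Mark B: refs=null null C, marked=B C E F
Mark A: refs=C, marked=A B C E F
Unmarked (collected): D

Answer: D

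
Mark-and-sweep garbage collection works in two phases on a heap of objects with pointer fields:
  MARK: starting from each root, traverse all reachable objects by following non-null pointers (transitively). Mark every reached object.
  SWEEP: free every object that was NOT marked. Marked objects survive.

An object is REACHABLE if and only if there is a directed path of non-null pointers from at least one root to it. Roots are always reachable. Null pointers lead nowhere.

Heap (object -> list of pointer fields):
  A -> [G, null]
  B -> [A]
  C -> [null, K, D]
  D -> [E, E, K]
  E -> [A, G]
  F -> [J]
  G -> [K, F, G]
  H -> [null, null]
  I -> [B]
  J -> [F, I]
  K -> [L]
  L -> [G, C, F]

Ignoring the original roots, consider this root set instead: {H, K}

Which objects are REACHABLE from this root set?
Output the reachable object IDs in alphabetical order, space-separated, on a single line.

Roots: H K
Mark H: refs=null null, marked=H
Mark K: refs=L, marked=H K
Mark L: refs=G C F, marked=H K L
Mark G: refs=K F G, marked=G H K L
Mark C: refs=null K D, marked=C G H K L
Mark F: refs=J, marked=C F G H K L
Mark D: refs=E E K, marked=C D F G H K L
Mark J: refs=F I, marked=C D F G H J K L
Mark E: refs=A G, marked=C D E F G H J K L
Mark I: refs=B, marked=C D E F G H I J K L
Mark A: refs=G null, marked=A C D E F G H I J K L
Mark B: refs=A, marked=A B C D E F G H I J K L
Unmarked (collected): (none)

Answer: A B C D E F G H I J K L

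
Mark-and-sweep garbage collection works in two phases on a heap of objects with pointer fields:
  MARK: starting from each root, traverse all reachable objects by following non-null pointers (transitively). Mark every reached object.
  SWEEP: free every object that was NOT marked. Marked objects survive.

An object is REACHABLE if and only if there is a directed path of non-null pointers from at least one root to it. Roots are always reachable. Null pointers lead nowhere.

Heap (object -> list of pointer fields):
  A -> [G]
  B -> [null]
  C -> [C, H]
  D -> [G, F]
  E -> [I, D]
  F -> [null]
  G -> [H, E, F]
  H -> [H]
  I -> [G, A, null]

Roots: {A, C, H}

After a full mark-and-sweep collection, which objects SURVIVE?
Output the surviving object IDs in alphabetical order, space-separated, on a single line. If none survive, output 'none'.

Roots: A C H
Mark A: refs=G, marked=A
Mark C: refs=C H, marked=A C
Mark H: refs=H, marked=A C H
Mark G: refs=H E F, marked=A C G H
Mark E: refs=I D, marked=A C E G H
Mark F: refs=null, marked=A C E F G H
Mark I: refs=G A null, marked=A C E F G H I
Mark D: refs=G F, marked=A C D E F G H I
Unmarked (collected): B

Answer: A C D E F G H I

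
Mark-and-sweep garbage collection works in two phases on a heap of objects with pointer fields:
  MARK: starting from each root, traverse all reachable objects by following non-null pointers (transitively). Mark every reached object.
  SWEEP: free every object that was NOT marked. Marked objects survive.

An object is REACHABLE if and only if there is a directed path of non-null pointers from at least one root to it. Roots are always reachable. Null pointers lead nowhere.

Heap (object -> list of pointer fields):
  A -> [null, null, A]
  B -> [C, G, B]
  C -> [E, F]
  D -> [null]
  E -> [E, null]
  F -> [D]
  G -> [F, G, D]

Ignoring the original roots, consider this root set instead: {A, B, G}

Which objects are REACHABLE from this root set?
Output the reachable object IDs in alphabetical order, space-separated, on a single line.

Roots: A B G
Mark A: refs=null null A, marked=A
Mark B: refs=C G B, marked=A B
Mark G: refs=F G D, marked=A B G
Mark C: refs=E F, marked=A B C G
Mark F: refs=D, marked=A B C F G
Mark D: refs=null, marked=A B C D F G
Mark E: refs=E null, marked=A B C D E F G
Unmarked (collected): (none)

Answer: A B C D E F G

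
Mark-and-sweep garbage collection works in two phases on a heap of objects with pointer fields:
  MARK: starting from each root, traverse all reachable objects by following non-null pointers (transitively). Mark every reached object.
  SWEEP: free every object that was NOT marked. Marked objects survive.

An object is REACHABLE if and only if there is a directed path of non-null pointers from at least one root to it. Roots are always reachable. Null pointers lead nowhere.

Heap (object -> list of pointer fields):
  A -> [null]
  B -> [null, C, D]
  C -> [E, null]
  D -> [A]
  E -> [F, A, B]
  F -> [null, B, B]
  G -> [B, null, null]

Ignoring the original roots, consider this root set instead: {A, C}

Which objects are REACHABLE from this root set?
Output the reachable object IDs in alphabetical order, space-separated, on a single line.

Roots: A C
Mark A: refs=null, marked=A
Mark C: refs=E null, marked=A C
Mark E: refs=F A B, marked=A C E
Mark F: refs=null B B, marked=A C E F
Mark B: refs=null C D, marked=A B C E F
Mark D: refs=A, marked=A B C D E F
Unmarked (collected): G

Answer: A B C D E F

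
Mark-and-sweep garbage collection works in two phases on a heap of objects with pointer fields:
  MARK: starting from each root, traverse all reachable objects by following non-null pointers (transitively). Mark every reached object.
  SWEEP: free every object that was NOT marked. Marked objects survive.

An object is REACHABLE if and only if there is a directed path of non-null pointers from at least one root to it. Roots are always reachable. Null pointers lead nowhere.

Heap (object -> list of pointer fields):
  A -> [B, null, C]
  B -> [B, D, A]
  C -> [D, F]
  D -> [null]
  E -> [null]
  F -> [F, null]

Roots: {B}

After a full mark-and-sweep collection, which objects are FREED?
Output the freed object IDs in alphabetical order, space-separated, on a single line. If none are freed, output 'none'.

Roots: B
Mark B: refs=B D A, marked=B
Mark D: refs=null, marked=B D
Mark A: refs=B null C, marked=A B D
Mark C: refs=D F, marked=A B C D
Mark F: refs=F null, marked=A B C D F
Unmarked (collected): E

Answer: E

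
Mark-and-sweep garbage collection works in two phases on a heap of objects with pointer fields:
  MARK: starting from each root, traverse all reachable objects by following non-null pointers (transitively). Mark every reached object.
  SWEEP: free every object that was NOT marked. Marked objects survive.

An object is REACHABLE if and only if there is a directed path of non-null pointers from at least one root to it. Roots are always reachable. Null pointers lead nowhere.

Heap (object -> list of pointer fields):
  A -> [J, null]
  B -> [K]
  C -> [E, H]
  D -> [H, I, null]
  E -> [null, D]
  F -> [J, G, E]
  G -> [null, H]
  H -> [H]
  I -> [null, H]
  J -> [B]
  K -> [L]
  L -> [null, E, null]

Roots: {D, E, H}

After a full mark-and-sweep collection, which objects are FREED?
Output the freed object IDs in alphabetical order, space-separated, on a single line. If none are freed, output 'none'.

Answer: A B C F G J K L

Derivation:
Roots: D E H
Mark D: refs=H I null, marked=D
Mark E: refs=null D, marked=D E
Mark H: refs=H, marked=D E H
Mark I: refs=null H, marked=D E H I
Unmarked (collected): A B C F G J K L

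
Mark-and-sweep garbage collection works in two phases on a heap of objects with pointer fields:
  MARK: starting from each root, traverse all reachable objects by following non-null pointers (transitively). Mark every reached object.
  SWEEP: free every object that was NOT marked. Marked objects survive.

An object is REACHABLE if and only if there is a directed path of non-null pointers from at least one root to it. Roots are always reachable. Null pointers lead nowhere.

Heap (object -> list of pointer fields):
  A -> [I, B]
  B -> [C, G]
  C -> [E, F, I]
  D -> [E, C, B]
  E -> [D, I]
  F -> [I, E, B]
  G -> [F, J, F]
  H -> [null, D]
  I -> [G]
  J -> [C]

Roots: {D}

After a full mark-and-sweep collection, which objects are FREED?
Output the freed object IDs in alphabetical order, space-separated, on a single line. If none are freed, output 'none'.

Roots: D
Mark D: refs=E C B, marked=D
Mark E: refs=D I, marked=D E
Mark C: refs=E F I, marked=C D E
Mark B: refs=C G, marked=B C D E
Mark I: refs=G, marked=B C D E I
Mark F: refs=I E B, marked=B C D E F I
Mark G: refs=F J F, marked=B C D E F G I
Mark J: refs=C, marked=B C D E F G I J
Unmarked (collected): A H

Answer: A H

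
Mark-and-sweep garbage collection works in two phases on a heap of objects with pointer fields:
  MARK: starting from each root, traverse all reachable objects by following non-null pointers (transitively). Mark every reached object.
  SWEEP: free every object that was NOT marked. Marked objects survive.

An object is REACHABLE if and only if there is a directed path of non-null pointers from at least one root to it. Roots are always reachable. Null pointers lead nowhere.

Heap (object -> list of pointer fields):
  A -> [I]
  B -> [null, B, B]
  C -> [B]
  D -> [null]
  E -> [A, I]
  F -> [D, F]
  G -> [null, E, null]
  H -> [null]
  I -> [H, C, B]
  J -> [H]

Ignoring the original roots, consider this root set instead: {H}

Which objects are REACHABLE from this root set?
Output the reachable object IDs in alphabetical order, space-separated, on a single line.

Roots: H
Mark H: refs=null, marked=H
Unmarked (collected): A B C D E F G I J

Answer: H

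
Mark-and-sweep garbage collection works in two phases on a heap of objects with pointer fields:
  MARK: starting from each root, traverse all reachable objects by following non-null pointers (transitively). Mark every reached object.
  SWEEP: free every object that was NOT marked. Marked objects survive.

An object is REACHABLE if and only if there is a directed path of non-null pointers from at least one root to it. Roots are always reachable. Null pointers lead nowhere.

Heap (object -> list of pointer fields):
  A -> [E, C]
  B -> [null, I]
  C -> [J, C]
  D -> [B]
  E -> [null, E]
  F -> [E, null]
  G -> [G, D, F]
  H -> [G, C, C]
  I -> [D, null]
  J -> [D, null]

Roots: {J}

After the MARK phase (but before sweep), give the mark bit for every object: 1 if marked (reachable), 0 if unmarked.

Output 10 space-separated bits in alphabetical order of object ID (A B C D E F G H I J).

Roots: J
Mark J: refs=D null, marked=J
Mark D: refs=B, marked=D J
Mark B: refs=null I, marked=B D J
Mark I: refs=D null, marked=B D I J
Unmarked (collected): A C E F G H

Answer: 0 1 0 1 0 0 0 0 1 1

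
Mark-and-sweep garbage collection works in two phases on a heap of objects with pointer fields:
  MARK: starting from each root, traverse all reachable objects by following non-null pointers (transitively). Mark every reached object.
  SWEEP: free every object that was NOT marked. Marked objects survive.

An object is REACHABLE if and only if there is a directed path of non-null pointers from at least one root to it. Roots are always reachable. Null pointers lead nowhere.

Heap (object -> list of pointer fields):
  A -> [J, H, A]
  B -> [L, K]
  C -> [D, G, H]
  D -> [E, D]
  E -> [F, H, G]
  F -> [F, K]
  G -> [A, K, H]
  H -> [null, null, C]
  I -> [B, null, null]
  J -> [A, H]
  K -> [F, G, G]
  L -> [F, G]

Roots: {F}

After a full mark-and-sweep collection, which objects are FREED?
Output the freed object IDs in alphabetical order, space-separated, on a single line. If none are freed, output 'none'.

Answer: B I L

Derivation:
Roots: F
Mark F: refs=F K, marked=F
Mark K: refs=F G G, marked=F K
Mark G: refs=A K H, marked=F G K
Mark A: refs=J H A, marked=A F G K
Mark H: refs=null null C, marked=A F G H K
Mark J: refs=A H, marked=A F G H J K
Mark C: refs=D G H, marked=A C F G H J K
Mark D: refs=E D, marked=A C D F G H J K
Mark E: refs=F H G, marked=A C D E F G H J K
Unmarked (collected): B I L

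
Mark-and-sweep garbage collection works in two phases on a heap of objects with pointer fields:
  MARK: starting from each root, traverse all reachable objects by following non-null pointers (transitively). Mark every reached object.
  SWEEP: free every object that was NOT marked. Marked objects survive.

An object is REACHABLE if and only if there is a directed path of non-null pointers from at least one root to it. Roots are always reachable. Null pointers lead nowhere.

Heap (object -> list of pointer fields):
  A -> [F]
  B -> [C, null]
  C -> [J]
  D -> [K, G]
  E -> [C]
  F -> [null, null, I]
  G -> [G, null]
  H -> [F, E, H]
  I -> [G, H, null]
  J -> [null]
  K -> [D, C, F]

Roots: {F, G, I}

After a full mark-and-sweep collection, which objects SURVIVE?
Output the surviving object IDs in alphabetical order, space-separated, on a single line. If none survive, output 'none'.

Answer: C E F G H I J

Derivation:
Roots: F G I
Mark F: refs=null null I, marked=F
Mark G: refs=G null, marked=F G
Mark I: refs=G H null, marked=F G I
Mark H: refs=F E H, marked=F G H I
Mark E: refs=C, marked=E F G H I
Mark C: refs=J, marked=C E F G H I
Mark J: refs=null, marked=C E F G H I J
Unmarked (collected): A B D K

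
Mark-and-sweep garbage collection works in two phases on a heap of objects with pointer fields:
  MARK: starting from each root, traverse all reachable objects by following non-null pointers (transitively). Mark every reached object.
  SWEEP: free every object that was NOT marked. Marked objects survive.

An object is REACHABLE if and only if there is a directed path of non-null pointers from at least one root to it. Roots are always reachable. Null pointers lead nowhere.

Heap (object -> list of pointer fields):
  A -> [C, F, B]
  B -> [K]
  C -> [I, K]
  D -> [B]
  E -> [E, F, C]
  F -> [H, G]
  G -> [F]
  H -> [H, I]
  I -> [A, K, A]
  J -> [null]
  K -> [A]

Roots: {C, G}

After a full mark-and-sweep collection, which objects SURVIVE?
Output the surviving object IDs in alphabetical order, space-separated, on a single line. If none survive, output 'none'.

Roots: C G
Mark C: refs=I K, marked=C
Mark G: refs=F, marked=C G
Mark I: refs=A K A, marked=C G I
Mark K: refs=A, marked=C G I K
Mark F: refs=H G, marked=C F G I K
Mark A: refs=C F B, marked=A C F G I K
Mark H: refs=H I, marked=A C F G H I K
Mark B: refs=K, marked=A B C F G H I K
Unmarked (collected): D E J

Answer: A B C F G H I K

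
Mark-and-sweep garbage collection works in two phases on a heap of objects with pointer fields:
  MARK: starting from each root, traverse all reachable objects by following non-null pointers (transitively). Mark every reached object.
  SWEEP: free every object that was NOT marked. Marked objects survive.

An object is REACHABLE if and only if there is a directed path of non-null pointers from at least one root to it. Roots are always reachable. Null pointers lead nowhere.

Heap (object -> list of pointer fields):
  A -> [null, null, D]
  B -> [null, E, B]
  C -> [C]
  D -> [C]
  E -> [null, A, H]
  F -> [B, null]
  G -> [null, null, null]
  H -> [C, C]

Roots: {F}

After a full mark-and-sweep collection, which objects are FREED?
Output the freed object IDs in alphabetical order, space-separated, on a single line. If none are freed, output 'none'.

Answer: G

Derivation:
Roots: F
Mark F: refs=B null, marked=F
Mark B: refs=null E B, marked=B F
Mark E: refs=null A H, marked=B E F
Mark A: refs=null null D, marked=A B E F
Mark H: refs=C C, marked=A B E F H
Mark D: refs=C, marked=A B D E F H
Mark C: refs=C, marked=A B C D E F H
Unmarked (collected): G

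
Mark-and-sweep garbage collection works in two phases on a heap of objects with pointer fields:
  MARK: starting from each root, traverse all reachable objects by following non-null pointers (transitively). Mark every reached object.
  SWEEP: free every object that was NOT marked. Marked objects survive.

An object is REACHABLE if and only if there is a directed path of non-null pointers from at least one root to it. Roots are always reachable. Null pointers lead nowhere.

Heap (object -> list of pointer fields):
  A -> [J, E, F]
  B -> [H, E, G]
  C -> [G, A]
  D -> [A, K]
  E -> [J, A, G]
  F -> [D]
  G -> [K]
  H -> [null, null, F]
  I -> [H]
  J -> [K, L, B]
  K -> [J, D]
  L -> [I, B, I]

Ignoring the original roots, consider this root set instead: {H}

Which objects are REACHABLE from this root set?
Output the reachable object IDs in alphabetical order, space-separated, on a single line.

Roots: H
Mark H: refs=null null F, marked=H
Mark F: refs=D, marked=F H
Mark D: refs=A K, marked=D F H
Mark A: refs=J E F, marked=A D F H
Mark K: refs=J D, marked=A D F H K
Mark J: refs=K L B, marked=A D F H J K
Mark E: refs=J A G, marked=A D E F H J K
Mark L: refs=I B I, marked=A D E F H J K L
Mark B: refs=H E G, marked=A B D E F H J K L
Mark G: refs=K, marked=A B D E F G H J K L
Mark I: refs=H, marked=A B D E F G H I J K L
Unmarked (collected): C

Answer: A B D E F G H I J K L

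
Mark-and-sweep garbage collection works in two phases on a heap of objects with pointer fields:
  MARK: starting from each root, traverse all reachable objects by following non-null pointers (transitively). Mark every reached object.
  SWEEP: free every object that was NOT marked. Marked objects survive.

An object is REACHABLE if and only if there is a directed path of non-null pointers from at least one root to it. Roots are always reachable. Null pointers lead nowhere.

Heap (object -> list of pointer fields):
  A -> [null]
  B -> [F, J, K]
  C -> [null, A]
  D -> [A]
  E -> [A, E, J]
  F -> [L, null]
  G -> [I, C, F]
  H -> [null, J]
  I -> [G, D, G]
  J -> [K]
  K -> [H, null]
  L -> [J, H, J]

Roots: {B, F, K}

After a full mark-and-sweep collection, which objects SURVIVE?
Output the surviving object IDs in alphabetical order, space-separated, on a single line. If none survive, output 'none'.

Roots: B F K
Mark B: refs=F J K, marked=B
Mark F: refs=L null, marked=B F
Mark K: refs=H null, marked=B F K
Mark J: refs=K, marked=B F J K
Mark L: refs=J H J, marked=B F J K L
Mark H: refs=null J, marked=B F H J K L
Unmarked (collected): A C D E G I

Answer: B F H J K L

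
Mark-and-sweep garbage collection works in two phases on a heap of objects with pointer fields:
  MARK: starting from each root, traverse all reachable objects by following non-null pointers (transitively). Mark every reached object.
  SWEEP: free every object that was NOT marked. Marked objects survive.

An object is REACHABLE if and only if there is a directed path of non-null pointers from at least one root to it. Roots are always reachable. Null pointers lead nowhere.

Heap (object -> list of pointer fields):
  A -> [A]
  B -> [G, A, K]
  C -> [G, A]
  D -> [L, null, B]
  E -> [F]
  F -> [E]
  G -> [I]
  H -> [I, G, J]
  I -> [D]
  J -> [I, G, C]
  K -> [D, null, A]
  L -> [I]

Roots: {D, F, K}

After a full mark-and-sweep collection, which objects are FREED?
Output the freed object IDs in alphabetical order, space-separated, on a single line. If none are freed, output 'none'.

Answer: C H J

Derivation:
Roots: D F K
Mark D: refs=L null B, marked=D
Mark F: refs=E, marked=D F
Mark K: refs=D null A, marked=D F K
Mark L: refs=I, marked=D F K L
Mark B: refs=G A K, marked=B D F K L
Mark E: refs=F, marked=B D E F K L
Mark A: refs=A, marked=A B D E F K L
Mark I: refs=D, marked=A B D E F I K L
Mark G: refs=I, marked=A B D E F G I K L
Unmarked (collected): C H J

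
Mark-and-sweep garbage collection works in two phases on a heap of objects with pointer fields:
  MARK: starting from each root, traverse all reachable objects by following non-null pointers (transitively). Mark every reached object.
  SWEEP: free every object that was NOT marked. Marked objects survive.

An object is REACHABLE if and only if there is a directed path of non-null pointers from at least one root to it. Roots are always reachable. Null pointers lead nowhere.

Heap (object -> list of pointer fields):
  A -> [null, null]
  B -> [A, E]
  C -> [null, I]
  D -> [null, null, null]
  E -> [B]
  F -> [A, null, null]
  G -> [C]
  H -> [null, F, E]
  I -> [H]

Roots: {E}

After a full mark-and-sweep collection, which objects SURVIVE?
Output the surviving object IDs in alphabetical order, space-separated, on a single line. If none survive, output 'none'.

Roots: E
Mark E: refs=B, marked=E
Mark B: refs=A E, marked=B E
Mark A: refs=null null, marked=A B E
Unmarked (collected): C D F G H I

Answer: A B E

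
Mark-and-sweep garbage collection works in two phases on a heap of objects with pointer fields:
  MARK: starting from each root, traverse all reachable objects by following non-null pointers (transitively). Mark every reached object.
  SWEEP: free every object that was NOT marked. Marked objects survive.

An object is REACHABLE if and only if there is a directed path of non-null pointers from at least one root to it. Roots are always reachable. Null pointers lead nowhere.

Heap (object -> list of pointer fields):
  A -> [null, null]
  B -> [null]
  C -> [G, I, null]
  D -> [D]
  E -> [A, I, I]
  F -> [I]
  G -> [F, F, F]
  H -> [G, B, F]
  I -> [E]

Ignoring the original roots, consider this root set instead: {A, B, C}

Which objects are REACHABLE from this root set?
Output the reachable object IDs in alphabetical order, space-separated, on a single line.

Answer: A B C E F G I

Derivation:
Roots: A B C
Mark A: refs=null null, marked=A
Mark B: refs=null, marked=A B
Mark C: refs=G I null, marked=A B C
Mark G: refs=F F F, marked=A B C G
Mark I: refs=E, marked=A B C G I
Mark F: refs=I, marked=A B C F G I
Mark E: refs=A I I, marked=A B C E F G I
Unmarked (collected): D H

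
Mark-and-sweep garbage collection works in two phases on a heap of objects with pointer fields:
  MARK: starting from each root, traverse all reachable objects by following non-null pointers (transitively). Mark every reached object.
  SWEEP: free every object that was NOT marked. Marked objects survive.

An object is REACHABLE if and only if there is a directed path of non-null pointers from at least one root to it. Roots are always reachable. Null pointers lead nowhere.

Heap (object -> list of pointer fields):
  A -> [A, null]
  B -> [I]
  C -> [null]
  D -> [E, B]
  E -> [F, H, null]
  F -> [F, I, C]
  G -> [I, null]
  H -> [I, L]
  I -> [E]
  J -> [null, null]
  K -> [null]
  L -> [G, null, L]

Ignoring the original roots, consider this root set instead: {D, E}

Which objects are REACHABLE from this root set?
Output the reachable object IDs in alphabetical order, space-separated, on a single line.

Roots: D E
Mark D: refs=E B, marked=D
Mark E: refs=F H null, marked=D E
Mark B: refs=I, marked=B D E
Mark F: refs=F I C, marked=B D E F
Mark H: refs=I L, marked=B D E F H
Mark I: refs=E, marked=B D E F H I
Mark C: refs=null, marked=B C D E F H I
Mark L: refs=G null L, marked=B C D E F H I L
Mark G: refs=I null, marked=B C D E F G H I L
Unmarked (collected): A J K

Answer: B C D E F G H I L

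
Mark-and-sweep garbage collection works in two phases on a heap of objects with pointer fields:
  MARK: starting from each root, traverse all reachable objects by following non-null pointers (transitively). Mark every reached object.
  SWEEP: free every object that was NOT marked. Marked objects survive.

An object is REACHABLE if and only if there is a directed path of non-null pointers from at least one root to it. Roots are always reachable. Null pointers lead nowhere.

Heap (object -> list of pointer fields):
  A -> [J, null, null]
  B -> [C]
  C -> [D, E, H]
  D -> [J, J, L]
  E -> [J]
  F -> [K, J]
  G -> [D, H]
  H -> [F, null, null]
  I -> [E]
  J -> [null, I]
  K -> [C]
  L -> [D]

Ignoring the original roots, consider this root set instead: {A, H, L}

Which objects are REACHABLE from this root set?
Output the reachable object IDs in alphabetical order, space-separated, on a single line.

Roots: A H L
Mark A: refs=J null null, marked=A
Mark H: refs=F null null, marked=A H
Mark L: refs=D, marked=A H L
Mark J: refs=null I, marked=A H J L
Mark F: refs=K J, marked=A F H J L
Mark D: refs=J J L, marked=A D F H J L
Mark I: refs=E, marked=A D F H I J L
Mark K: refs=C, marked=A D F H I J K L
Mark E: refs=J, marked=A D E F H I J K L
Mark C: refs=D E H, marked=A C D E F H I J K L
Unmarked (collected): B G

Answer: A C D E F H I J K L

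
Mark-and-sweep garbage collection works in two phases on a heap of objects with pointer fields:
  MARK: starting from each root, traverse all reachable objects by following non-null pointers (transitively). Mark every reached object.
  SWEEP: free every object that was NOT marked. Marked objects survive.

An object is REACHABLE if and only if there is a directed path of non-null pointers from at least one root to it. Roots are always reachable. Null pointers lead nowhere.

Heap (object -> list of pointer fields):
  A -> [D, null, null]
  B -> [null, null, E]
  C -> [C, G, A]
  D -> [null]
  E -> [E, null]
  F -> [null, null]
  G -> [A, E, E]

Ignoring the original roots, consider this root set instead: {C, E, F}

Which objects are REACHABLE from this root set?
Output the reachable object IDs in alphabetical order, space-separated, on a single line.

Roots: C E F
Mark C: refs=C G A, marked=C
Mark E: refs=E null, marked=C E
Mark F: refs=null null, marked=C E F
Mark G: refs=A E E, marked=C E F G
Mark A: refs=D null null, marked=A C E F G
Mark D: refs=null, marked=A C D E F G
Unmarked (collected): B

Answer: A C D E F G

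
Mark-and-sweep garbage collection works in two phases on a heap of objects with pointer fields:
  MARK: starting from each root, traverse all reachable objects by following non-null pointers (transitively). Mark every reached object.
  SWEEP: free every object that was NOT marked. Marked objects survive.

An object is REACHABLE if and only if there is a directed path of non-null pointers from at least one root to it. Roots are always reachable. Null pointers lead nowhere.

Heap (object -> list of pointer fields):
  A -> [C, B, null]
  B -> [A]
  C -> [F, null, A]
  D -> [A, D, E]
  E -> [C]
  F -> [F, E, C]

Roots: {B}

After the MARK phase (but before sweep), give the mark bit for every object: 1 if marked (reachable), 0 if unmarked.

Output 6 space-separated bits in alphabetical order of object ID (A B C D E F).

Answer: 1 1 1 0 1 1

Derivation:
Roots: B
Mark B: refs=A, marked=B
Mark A: refs=C B null, marked=A B
Mark C: refs=F null A, marked=A B C
Mark F: refs=F E C, marked=A B C F
Mark E: refs=C, marked=A B C E F
Unmarked (collected): D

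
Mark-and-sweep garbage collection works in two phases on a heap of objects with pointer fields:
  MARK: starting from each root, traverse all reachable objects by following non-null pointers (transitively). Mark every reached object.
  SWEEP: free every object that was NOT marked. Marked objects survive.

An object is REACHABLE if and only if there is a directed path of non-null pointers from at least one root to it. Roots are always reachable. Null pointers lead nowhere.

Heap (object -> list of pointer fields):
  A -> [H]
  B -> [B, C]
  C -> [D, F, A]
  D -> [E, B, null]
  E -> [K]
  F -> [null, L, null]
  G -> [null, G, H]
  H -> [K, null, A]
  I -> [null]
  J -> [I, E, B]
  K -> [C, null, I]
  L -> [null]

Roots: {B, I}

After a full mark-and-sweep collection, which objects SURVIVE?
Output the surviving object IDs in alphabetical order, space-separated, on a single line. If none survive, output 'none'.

Roots: B I
Mark B: refs=B C, marked=B
Mark I: refs=null, marked=B I
Mark C: refs=D F A, marked=B C I
Mark D: refs=E B null, marked=B C D I
Mark F: refs=null L null, marked=B C D F I
Mark A: refs=H, marked=A B C D F I
Mark E: refs=K, marked=A B C D E F I
Mark L: refs=null, marked=A B C D E F I L
Mark H: refs=K null A, marked=A B C D E F H I L
Mark K: refs=C null I, marked=A B C D E F H I K L
Unmarked (collected): G J

Answer: A B C D E F H I K L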